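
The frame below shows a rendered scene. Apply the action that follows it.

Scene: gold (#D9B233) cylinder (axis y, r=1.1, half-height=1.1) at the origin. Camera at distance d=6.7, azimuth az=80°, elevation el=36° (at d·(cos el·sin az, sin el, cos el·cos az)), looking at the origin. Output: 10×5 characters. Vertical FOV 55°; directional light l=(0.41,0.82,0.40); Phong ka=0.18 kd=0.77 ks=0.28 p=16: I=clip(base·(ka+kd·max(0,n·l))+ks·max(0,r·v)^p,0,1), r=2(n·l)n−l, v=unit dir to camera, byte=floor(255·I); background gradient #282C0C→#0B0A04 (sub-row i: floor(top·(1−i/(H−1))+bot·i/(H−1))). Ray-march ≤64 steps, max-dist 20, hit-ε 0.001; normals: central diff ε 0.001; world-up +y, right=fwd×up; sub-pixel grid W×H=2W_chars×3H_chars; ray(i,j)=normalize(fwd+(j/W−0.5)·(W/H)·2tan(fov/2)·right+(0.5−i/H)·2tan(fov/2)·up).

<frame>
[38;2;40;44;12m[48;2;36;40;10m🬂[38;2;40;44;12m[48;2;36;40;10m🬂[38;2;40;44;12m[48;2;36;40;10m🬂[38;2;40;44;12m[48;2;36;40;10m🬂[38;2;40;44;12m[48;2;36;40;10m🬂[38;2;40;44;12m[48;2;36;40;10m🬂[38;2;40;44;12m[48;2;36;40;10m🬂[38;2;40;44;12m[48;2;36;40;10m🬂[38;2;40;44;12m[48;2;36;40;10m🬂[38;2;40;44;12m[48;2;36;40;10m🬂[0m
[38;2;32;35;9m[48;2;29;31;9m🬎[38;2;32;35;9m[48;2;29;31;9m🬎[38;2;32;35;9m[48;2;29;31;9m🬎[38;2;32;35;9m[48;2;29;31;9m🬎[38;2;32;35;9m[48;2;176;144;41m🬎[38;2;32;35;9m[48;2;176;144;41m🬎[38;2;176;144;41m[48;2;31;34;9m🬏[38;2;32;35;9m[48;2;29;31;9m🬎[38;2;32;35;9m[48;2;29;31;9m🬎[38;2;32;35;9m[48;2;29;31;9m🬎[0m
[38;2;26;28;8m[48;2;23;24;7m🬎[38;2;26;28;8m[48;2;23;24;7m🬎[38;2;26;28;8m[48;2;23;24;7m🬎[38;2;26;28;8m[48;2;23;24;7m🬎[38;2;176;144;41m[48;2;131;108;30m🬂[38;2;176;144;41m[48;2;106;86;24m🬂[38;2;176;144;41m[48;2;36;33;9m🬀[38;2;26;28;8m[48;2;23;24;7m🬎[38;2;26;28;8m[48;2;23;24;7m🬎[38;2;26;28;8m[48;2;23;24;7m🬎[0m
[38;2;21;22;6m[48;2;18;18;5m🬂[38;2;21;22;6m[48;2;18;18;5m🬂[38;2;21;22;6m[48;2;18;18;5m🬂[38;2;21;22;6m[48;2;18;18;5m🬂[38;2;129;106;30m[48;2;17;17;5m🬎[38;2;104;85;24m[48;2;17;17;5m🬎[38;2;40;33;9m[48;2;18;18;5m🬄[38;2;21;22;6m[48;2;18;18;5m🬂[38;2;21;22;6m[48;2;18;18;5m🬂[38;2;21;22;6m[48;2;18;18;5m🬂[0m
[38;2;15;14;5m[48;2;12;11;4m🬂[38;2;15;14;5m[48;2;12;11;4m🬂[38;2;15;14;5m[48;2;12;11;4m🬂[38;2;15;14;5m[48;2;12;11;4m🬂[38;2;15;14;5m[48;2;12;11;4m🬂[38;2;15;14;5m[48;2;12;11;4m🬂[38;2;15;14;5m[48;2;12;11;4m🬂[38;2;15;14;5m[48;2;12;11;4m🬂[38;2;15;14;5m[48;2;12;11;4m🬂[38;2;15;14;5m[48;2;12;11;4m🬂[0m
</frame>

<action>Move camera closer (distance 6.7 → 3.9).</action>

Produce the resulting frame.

<frame>
[38;2;40;44;12m[48;2;36;40;10m🬂[38;2;40;44;12m[48;2;36;40;10m🬂[38;2;40;44;12m[48;2;36;40;10m🬂[38;2;40;44;12m[48;2;36;40;10m🬂[38;2;40;44;12m[48;2;36;40;10m🬂[38;2;40;44;12m[48;2;36;40;10m🬂[38;2;40;44;12m[48;2;36;40;10m🬂[38;2;40;44;12m[48;2;36;40;10m🬂[38;2;40;44;12m[48;2;36;40;10m🬂[38;2;40;44;12m[48;2;36;40;10m🬂[0m
[38;2;32;35;9m[48;2;29;31;9m🬎[38;2;32;35;9m[48;2;29;31;9m🬎[38;2;176;144;41m[48;2;31;33;9m🬇[38;2;176;144;41m[48;2;176;144;41m [38;2;176;144;41m[48;2;176;144;41m [38;2;176;144;41m[48;2;176;144;41m [38;2;176;144;41m[48;2;176;144;41m [38;2;176;144;41m[48;2;31;33;9m🬛[38;2;32;35;9m[48;2;29;31;9m🬎[38;2;32;35;9m[48;2;29;31;9m🬎[0m
[38;2;26;28;8m[48;2;23;24;7m🬎[38;2;26;28;8m[48;2;23;24;7m🬎[38;2;26;28;8m[48;2;23;24;7m🬎[38;2;133;109;31m[48;2;129;106;30m🬬[38;2;125;102;29m[48;2;130;107;30m▐[38;2;176;144;41m[48;2;112;91;25m🬀[38;2;96;79;22m[48;2;79;65;18m▌[38;2;52;42;12m[48;2;25;26;7m▌[38;2;26;28;8m[48;2;23;24;7m🬎[38;2;26;28;8m[48;2;23;24;7m🬎[0m
[38;2;21;22;6m[48;2;18;18;5m🬂[38;2;21;22;6m[48;2;18;18;5m🬂[38;2;21;22;6m[48;2;18;18;5m🬂[38;2;130;107;30m[48;2;18;18;5m🬨[38;2;126;103;29m[48;2;132;108;31m▐[38;2;118;96;27m[48;2;106;87;24m▌[38;2;91;74;20m[48;2;67;55;15m▌[38;2;39;32;9m[48;2;18;18;5m🬀[38;2;21;22;6m[48;2;18;18;5m🬂[38;2;21;22;6m[48;2;18;18;5m🬂[0m
[38;2;15;14;5m[48;2;12;11;4m🬂[38;2;15;14;5m[48;2;12;11;4m🬂[38;2;15;14;5m[48;2;12;11;4m🬂[38;2;132;108;31m[48;2;12;11;4m🬁[38;2;130;107;30m[48;2;11;10;4m🬎[38;2;111;90;25m[48;2;11;10;4m🬎[38;2;74;61;17m[48;2;11;10;4m🬆[38;2;15;14;5m[48;2;12;11;4m🬂[38;2;15;14;5m[48;2;12;11;4m🬂[38;2;15;14;5m[48;2;12;11;4m🬂[0m
</frame>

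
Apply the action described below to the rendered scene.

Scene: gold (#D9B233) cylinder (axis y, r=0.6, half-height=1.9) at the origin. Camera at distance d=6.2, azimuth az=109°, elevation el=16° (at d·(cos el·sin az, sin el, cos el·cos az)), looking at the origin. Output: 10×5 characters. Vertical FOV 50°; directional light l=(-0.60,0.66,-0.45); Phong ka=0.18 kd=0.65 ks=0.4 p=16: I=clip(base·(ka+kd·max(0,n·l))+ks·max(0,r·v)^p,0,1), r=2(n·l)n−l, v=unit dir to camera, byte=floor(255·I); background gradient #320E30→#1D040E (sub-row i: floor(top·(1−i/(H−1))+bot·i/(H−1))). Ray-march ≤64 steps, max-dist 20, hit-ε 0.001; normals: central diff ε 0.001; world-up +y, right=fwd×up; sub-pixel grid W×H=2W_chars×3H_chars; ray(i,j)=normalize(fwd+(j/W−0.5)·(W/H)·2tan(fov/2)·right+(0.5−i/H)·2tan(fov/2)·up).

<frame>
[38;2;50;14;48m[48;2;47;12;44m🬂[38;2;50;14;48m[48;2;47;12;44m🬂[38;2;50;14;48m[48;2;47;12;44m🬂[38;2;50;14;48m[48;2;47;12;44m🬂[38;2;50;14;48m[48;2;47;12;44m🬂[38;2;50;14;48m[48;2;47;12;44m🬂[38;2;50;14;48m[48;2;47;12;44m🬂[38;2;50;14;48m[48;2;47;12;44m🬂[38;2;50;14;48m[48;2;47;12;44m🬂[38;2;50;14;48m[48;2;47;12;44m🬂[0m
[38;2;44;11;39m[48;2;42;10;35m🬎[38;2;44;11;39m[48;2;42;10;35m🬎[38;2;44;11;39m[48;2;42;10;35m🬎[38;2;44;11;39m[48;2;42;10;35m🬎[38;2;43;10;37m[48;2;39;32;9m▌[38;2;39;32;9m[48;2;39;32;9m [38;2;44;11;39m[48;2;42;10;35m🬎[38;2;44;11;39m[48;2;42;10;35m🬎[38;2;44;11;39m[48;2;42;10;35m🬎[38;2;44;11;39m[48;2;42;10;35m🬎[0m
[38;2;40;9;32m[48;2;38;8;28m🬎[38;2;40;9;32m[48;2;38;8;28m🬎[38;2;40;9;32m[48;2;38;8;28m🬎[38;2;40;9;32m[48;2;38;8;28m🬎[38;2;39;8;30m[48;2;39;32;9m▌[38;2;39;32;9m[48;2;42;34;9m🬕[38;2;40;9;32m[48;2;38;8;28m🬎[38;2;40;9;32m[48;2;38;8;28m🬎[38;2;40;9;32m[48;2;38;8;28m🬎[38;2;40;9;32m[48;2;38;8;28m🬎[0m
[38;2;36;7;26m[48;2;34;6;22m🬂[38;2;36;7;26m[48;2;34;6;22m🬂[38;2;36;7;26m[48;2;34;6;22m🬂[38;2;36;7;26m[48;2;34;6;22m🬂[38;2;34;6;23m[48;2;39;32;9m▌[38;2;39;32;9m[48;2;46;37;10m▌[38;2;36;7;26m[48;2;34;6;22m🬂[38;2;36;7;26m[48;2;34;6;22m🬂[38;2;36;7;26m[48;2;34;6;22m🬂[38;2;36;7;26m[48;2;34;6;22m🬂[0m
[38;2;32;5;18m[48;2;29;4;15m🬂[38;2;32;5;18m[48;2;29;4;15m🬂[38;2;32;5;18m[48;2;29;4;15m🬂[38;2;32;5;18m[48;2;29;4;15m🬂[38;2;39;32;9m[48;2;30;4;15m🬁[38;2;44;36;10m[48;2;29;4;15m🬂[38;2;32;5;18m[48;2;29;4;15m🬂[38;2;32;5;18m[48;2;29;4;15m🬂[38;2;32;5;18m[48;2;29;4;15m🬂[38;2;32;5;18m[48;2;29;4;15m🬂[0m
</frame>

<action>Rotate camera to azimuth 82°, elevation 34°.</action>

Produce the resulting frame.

<frame>
[38;2;50;14;48m[48;2;47;12;44m🬂[38;2;50;14;48m[48;2;47;12;44m🬂[38;2;50;14;48m[48;2;47;12;44m🬂[38;2;50;14;48m[48;2;47;12;44m🬂[38;2;50;14;48m[48;2;47;12;44m🬂[38;2;50;14;48m[48;2;47;12;44m🬂[38;2;50;14;48m[48;2;47;12;44m🬂[38;2;50;14;48m[48;2;47;12;44m🬂[38;2;50;14;48m[48;2;47;12;44m🬂[38;2;50;14;48m[48;2;47;12;44m🬂[0m
[38;2;44;11;39m[48;2;42;10;35m🬎[38;2;44;11;39m[48;2;42;10;35m🬎[38;2;44;11;39m[48;2;42;10;35m🬎[38;2;44;11;39m[48;2;42;10;35m🬎[38;2;135;111;34m[48;2;41;19;26m🬁[38;2;138;114;37m[48;2;39;32;9m🬂[38;2;44;11;39m[48;2;42;10;35m🬎[38;2;44;11;39m[48;2;42;10;35m🬎[38;2;44;11;39m[48;2;42;10;35m🬎[38;2;44;11;39m[48;2;42;10;35m🬎[0m
[38;2;40;9;32m[48;2;38;8;28m🬎[38;2;40;9;32m[48;2;38;8;28m🬎[38;2;40;9;32m[48;2;38;8;28m🬎[38;2;40;9;32m[48;2;38;8;28m🬎[38;2;39;8;30m[48;2;39;32;9m▌[38;2;39;32;9m[48;2;39;32;9m [38;2;40;9;32m[48;2;38;8;28m🬎[38;2;40;9;32m[48;2;38;8;28m🬎[38;2;40;9;32m[48;2;38;8;28m🬎[38;2;40;9;32m[48;2;38;8;28m🬎[0m
[38;2;36;7;26m[48;2;34;6;22m🬂[38;2;36;7;26m[48;2;34;6;22m🬂[38;2;36;7;26m[48;2;34;6;22m🬂[38;2;36;7;26m[48;2;34;6;22m🬂[38;2;34;6;23m[48;2;39;32;9m▌[38;2;39;32;9m[48;2;39;32;9m [38;2;36;7;26m[48;2;34;6;22m🬂[38;2;36;7;26m[48;2;34;6;22m🬂[38;2;36;7;26m[48;2;34;6;22m🬂[38;2;36;7;26m[48;2;34;6;22m🬂[0m
[38;2;32;5;18m[48;2;29;4;15m🬂[38;2;32;5;18m[48;2;29;4;15m🬂[38;2;32;5;18m[48;2;29;4;15m🬂[38;2;32;5;18m[48;2;29;4;15m🬂[38;2;32;5;18m[48;2;29;4;15m🬂[38;2;39;32;9m[48;2;30;4;15m🬀[38;2;32;5;18m[48;2;29;4;15m🬂[38;2;32;5;18m[48;2;29;4;15m🬂[38;2;32;5;18m[48;2;29;4;15m🬂[38;2;32;5;18m[48;2;29;4;15m🬂[0m
</frame>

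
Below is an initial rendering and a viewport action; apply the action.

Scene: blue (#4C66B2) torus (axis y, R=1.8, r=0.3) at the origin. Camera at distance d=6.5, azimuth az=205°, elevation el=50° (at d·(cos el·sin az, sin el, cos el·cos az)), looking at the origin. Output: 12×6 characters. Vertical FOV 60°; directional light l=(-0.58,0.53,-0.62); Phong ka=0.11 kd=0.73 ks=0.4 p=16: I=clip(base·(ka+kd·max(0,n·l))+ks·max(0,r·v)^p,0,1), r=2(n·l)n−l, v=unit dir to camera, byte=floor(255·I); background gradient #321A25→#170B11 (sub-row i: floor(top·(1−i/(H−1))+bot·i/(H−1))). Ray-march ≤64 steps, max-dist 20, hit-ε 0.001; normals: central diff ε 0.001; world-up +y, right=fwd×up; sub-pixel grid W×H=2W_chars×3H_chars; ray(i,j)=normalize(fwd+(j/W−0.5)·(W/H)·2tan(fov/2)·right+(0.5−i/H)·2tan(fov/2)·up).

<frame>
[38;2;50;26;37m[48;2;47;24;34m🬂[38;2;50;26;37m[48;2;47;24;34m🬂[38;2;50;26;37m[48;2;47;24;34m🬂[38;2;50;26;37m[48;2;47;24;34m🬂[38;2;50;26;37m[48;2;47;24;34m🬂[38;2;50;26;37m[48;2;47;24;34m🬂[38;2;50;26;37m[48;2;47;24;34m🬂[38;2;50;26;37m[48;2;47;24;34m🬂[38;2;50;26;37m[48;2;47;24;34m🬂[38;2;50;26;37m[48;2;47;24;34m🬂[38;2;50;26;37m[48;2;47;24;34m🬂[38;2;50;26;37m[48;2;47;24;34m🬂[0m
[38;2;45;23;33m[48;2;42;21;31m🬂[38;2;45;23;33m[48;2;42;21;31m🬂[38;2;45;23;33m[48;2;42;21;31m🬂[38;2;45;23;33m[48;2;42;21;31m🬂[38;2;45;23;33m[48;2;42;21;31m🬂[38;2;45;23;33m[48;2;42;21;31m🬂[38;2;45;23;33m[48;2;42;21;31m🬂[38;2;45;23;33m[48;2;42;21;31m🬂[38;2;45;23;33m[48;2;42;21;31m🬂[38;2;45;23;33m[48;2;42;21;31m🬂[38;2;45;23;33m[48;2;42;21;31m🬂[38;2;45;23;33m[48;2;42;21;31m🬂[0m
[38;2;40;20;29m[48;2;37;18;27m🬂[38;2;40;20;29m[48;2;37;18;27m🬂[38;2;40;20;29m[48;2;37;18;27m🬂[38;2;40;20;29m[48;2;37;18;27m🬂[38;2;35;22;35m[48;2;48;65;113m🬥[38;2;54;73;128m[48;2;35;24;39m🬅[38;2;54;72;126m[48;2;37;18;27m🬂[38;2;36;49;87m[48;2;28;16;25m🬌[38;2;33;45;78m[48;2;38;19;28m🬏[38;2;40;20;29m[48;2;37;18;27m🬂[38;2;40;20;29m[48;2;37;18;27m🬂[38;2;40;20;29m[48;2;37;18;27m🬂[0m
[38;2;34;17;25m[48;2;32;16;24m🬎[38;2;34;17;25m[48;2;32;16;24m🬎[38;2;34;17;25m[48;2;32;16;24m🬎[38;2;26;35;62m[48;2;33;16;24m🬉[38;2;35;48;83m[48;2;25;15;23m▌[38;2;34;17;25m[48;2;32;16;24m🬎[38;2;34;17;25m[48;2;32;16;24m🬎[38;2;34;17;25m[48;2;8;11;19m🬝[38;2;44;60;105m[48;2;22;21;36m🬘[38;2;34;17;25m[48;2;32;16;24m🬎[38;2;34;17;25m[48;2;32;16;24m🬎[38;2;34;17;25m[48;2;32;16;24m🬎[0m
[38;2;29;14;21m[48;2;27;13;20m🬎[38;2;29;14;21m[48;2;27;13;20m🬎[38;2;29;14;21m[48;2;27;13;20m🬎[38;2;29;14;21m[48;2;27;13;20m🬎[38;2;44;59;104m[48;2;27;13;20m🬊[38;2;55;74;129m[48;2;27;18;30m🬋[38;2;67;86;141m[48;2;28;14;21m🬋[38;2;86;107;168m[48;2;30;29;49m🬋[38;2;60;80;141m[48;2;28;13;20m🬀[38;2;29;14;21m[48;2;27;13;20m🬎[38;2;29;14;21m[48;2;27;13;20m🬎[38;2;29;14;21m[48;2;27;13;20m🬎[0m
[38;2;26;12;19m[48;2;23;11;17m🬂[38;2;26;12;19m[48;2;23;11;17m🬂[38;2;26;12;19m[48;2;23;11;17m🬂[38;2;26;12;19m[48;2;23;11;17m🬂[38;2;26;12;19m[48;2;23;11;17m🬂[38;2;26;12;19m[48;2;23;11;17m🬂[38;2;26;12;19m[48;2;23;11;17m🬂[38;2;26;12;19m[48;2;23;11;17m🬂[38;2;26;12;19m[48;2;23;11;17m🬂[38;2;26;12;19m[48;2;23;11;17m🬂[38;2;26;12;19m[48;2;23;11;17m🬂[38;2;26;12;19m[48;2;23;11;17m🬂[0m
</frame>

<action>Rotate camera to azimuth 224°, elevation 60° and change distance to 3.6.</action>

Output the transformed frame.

<frame>
[38;2;50;26;37m[48;2;47;24;34m🬂[38;2;50;26;37m[48;2;47;24;34m🬂[38;2;50;26;37m[48;2;47;24;34m🬂[38;2;50;26;37m[48;2;47;24;34m🬂[38;2;50;26;37m[48;2;47;24;34m🬂[38;2;50;26;37m[48;2;47;24;34m🬂[38;2;50;26;37m[48;2;47;24;34m🬂[38;2;50;26;37m[48;2;47;24;34m🬂[38;2;50;26;37m[48;2;47;24;34m🬂[38;2;50;26;37m[48;2;47;24;34m🬂[38;2;50;26;37m[48;2;47;24;34m🬂[38;2;50;26;37m[48;2;47;24;34m🬂[0m
[38;2;45;23;33m[48;2;42;21;31m🬂[38;2;45;23;33m[48;2;42;21;31m🬂[38;2;45;23;33m[48;2;42;21;31m🬂[38;2;44;22;32m[48;2;41;55;97m🬆[38;2;35;28;45m[48;2;51;68;120m🬂[38;2;66;85;143m[48;2;41;32;53m🬍[38;2;60;79;136m[48;2;42;21;31m🬎[38;2;62;81;137m[48;2;35;36;62m🬩[38;2;41;30;48m[48;2;50;68;119m🬊[38;2;41;55;96m[48;2;43;22;32m🬏[38;2;45;23;33m[48;2;42;21;31m🬂[38;2;45;23;33m[48;2;42;21;31m🬂[0m
[38;2;40;20;29m[48;2;37;18;27m🬂[38;2;38;19;28m[48;2;25;34;60m🬝[38;2;40;20;29m[48;2;36;48;85m🬀[38;2;38;52;91m[48;2;28;16;26m🬆[38;2;40;20;29m[48;2;37;18;27m🬂[38;2;40;20;29m[48;2;37;18;27m🬂[38;2;40;20;29m[48;2;37;18;27m🬂[38;2;40;20;29m[48;2;37;18;27m🬂[38;2;41;56;98m[48;2;38;18;27m🬁[38;2;37;50;88m[48;2;11;15;27m🬬[38;2;35;23;35m[48;2;36;49;86m🬨[38;2;40;20;29m[48;2;37;18;27m🬂[0m
[38;2;34;17;25m[48;2;32;16;24m🬎[38;2;33;17;25m[48;2;38;52;91m▌[38;2;30;41;71m[48;2;13;17;30m▌[38;2;34;17;25m[48;2;32;16;24m🬎[38;2;34;17;25m[48;2;32;16;24m🬎[38;2;34;17;25m[48;2;32;16;24m🬎[38;2;34;17;25m[48;2;32;16;24m🬎[38;2;34;17;25m[48;2;32;16;24m🬎[38;2;34;17;25m[48;2;32;16;24m🬎[38;2;21;28;50m[48;2;24;15;24m🬁[38;2;29;39;69m[48;2;37;50;87m🬓[38;2;34;17;25m[48;2;32;16;24m🬎[0m
[38;2;29;14;21m[48;2;27;13;20m🬎[38;2;28;14;21m[48;2;45;61;106m▌[38;2;12;17;30m[48;2;33;44;78m🬉[38;2;29;14;21m[48;2;8;11;19m🬨[38;2;29;14;21m[48;2;27;13;20m🬎[38;2;29;14;21m[48;2;27;13;20m🬎[38;2;29;14;21m[48;2;27;13;20m🬎[38;2;29;14;21m[48;2;27;13;20m🬎[38;2;29;14;21m[48;2;27;13;20m🬎[38;2;14;14;24m[48;2;27;36;64m🬝[38;2;32;44;76m[48;2;44;59;103m🬄[38;2;29;14;21m[48;2;27;13;20m🬎[0m
[38;2;26;12;19m[48;2;23;11;17m🬂[38;2;26;12;19m[48;2;23;11;17m🬂[38;2;23;11;17m[48;2;49;66;116m🬏[38;2;19;25;45m[48;2;45;60;105m🬊[38;2;13;12;21m[48;2;30;40;71m🬎[38;2;21;11;18m[48;2;15;21;38m🬎[38;2;25;11;18m[48;2;12;17;30m🬎[38;2;17;11;19m[48;2;22;30;52m🬎[38;2;9;13;22m[48;2;34;46;81m🬆[38;2;33;45;79m[48;2;52;70;122m🬆[38;2;51;68;119m[48;2;24;11;17m🬄[38;2;26;12;19m[48;2;23;11;17m🬂[0m
</frame>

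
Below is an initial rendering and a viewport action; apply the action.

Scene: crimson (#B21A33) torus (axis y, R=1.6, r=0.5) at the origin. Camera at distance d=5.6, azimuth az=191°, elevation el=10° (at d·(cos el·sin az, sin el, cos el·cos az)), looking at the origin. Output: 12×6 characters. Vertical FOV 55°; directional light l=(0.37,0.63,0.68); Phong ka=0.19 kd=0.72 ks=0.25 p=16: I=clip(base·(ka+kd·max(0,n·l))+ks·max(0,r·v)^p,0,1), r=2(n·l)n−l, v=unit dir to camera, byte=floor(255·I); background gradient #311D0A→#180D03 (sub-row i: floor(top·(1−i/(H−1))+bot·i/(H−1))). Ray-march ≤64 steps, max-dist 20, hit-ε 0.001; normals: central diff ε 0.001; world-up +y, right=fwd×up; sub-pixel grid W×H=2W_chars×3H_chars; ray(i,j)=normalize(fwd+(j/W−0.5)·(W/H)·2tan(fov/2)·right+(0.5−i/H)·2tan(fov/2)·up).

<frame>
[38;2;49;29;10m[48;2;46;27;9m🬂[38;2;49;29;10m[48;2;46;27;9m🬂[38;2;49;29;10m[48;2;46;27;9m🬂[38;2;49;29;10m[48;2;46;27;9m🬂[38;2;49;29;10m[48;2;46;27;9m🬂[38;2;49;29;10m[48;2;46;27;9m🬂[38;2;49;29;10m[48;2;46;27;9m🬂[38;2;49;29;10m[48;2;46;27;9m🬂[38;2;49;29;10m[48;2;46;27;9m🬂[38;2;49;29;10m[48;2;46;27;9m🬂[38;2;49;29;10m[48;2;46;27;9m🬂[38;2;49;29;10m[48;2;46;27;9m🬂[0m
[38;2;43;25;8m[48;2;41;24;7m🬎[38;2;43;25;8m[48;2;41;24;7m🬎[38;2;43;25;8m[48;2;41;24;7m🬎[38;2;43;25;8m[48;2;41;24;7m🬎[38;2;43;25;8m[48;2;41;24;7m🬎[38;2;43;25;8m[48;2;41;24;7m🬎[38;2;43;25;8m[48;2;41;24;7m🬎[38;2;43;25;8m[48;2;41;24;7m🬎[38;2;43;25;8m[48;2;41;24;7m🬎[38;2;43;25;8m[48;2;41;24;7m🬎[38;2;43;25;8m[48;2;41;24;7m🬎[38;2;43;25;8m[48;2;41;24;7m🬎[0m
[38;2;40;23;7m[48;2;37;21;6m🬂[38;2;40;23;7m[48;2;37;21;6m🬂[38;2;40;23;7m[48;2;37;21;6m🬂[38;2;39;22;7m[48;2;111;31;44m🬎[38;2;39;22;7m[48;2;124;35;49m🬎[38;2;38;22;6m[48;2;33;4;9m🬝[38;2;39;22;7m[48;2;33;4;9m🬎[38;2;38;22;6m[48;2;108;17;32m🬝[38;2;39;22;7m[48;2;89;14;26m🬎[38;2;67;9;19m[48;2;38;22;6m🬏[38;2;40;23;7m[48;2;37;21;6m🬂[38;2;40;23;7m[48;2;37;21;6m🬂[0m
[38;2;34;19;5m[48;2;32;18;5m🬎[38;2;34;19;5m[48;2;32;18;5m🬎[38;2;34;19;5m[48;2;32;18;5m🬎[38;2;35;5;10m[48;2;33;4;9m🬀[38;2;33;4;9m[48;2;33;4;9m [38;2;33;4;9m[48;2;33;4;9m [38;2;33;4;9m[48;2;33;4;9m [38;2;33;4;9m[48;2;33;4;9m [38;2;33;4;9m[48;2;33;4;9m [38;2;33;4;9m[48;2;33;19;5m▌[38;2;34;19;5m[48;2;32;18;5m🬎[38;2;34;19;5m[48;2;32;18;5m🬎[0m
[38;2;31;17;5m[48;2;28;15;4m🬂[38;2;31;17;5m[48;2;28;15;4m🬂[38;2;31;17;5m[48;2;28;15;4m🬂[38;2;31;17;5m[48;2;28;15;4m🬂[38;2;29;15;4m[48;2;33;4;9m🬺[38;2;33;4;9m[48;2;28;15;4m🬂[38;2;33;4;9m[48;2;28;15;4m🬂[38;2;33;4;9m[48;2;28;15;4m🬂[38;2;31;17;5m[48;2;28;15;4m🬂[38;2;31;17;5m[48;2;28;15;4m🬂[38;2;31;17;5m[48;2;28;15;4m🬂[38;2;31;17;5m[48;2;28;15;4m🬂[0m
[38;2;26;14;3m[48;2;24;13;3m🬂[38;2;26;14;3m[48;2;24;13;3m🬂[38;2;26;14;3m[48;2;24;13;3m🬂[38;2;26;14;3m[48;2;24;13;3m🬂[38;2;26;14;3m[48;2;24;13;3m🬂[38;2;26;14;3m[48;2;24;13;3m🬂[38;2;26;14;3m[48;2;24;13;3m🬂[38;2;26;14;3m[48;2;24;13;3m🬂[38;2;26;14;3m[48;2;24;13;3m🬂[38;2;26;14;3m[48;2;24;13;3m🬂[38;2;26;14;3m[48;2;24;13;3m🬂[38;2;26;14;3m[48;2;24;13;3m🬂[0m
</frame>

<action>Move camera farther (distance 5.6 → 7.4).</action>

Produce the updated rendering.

<frame>
[38;2;49;29;10m[48;2;46;27;9m🬂[38;2;49;29;10m[48;2;46;27;9m🬂[38;2;49;29;10m[48;2;46;27;9m🬂[38;2;49;29;10m[48;2;46;27;9m🬂[38;2;49;29;10m[48;2;46;27;9m🬂[38;2;49;29;10m[48;2;46;27;9m🬂[38;2;49;29;10m[48;2;46;27;9m🬂[38;2;49;29;10m[48;2;46;27;9m🬂[38;2;49;29;10m[48;2;46;27;9m🬂[38;2;49;29;10m[48;2;46;27;9m🬂[38;2;49;29;10m[48;2;46;27;9m🬂[38;2;49;29;10m[48;2;46;27;9m🬂[0m
[38;2;43;25;8m[48;2;41;24;7m🬎[38;2;43;25;8m[48;2;41;24;7m🬎[38;2;43;25;8m[48;2;41;24;7m🬎[38;2;43;25;8m[48;2;41;24;7m🬎[38;2;43;25;8m[48;2;41;24;7m🬎[38;2;43;25;8m[48;2;41;24;7m🬎[38;2;43;25;8m[48;2;41;24;7m🬎[38;2;43;25;8m[48;2;41;24;7m🬎[38;2;43;25;8m[48;2;41;24;7m🬎[38;2;43;25;8m[48;2;41;24;7m🬎[38;2;43;25;8m[48;2;41;24;7m🬎[38;2;43;25;8m[48;2;41;24;7m🬎[0m
[38;2;40;23;7m[48;2;37;21;6m🬂[38;2;40;23;7m[48;2;37;21;6m🬂[38;2;40;23;7m[48;2;37;21;6m🬂[38;2;40;23;7m[48;2;37;21;6m🬂[38;2;39;22;7m[48;2;99;19;32m🬎[38;2;39;22;7m[48;2;33;4;9m🬎[38;2;39;22;7m[48;2;33;4;9m🬎[38;2;44;21;10m[48;2;127;34;49m🬝[38;2;106;15;30m[48;2;38;22;6m🬏[38;2;40;23;7m[48;2;37;21;6m🬂[38;2;40;23;7m[48;2;37;21;6m🬂[38;2;40;23;7m[48;2;37;21;6m🬂[0m
[38;2;34;19;5m[48;2;32;18;5m🬎[38;2;34;19;5m[48;2;32;18;5m🬎[38;2;34;19;5m[48;2;32;18;5m🬎[38;2;46;7;13m[48;2;33;18;5m🬁[38;2;33;4;9m[48;2;32;18;5m🬬[38;2;33;4;9m[48;2;33;4;9m [38;2;33;4;9m[48;2;33;4;9m [38;2;33;4;9m[48;2;33;4;9m [38;2;33;4;9m[48;2;32;18;5m🬆[38;2;34;19;5m[48;2;32;18;5m🬎[38;2;34;19;5m[48;2;32;18;5m🬎[38;2;34;19;5m[48;2;32;18;5m🬎[0m
[38;2;31;17;5m[48;2;28;15;4m🬂[38;2;31;17;5m[48;2;28;15;4m🬂[38;2;31;17;5m[48;2;28;15;4m🬂[38;2;31;17;5m[48;2;28;15;4m🬂[38;2;31;17;5m[48;2;28;15;4m🬂[38;2;31;17;5m[48;2;28;15;4m🬂[38;2;31;17;5m[48;2;28;15;4m🬂[38;2;31;17;5m[48;2;28;15;4m🬂[38;2;31;17;5m[48;2;28;15;4m🬂[38;2;31;17;5m[48;2;28;15;4m🬂[38;2;31;17;5m[48;2;28;15;4m🬂[38;2;31;17;5m[48;2;28;15;4m🬂[0m
[38;2;26;14;3m[48;2;24;13;3m🬂[38;2;26;14;3m[48;2;24;13;3m🬂[38;2;26;14;3m[48;2;24;13;3m🬂[38;2;26;14;3m[48;2;24;13;3m🬂[38;2;26;14;3m[48;2;24;13;3m🬂[38;2;26;14;3m[48;2;24;13;3m🬂[38;2;26;14;3m[48;2;24;13;3m🬂[38;2;26;14;3m[48;2;24;13;3m🬂[38;2;26;14;3m[48;2;24;13;3m🬂[38;2;26;14;3m[48;2;24;13;3m🬂[38;2;26;14;3m[48;2;24;13;3m🬂[38;2;26;14;3m[48;2;24;13;3m🬂[0m
</frame>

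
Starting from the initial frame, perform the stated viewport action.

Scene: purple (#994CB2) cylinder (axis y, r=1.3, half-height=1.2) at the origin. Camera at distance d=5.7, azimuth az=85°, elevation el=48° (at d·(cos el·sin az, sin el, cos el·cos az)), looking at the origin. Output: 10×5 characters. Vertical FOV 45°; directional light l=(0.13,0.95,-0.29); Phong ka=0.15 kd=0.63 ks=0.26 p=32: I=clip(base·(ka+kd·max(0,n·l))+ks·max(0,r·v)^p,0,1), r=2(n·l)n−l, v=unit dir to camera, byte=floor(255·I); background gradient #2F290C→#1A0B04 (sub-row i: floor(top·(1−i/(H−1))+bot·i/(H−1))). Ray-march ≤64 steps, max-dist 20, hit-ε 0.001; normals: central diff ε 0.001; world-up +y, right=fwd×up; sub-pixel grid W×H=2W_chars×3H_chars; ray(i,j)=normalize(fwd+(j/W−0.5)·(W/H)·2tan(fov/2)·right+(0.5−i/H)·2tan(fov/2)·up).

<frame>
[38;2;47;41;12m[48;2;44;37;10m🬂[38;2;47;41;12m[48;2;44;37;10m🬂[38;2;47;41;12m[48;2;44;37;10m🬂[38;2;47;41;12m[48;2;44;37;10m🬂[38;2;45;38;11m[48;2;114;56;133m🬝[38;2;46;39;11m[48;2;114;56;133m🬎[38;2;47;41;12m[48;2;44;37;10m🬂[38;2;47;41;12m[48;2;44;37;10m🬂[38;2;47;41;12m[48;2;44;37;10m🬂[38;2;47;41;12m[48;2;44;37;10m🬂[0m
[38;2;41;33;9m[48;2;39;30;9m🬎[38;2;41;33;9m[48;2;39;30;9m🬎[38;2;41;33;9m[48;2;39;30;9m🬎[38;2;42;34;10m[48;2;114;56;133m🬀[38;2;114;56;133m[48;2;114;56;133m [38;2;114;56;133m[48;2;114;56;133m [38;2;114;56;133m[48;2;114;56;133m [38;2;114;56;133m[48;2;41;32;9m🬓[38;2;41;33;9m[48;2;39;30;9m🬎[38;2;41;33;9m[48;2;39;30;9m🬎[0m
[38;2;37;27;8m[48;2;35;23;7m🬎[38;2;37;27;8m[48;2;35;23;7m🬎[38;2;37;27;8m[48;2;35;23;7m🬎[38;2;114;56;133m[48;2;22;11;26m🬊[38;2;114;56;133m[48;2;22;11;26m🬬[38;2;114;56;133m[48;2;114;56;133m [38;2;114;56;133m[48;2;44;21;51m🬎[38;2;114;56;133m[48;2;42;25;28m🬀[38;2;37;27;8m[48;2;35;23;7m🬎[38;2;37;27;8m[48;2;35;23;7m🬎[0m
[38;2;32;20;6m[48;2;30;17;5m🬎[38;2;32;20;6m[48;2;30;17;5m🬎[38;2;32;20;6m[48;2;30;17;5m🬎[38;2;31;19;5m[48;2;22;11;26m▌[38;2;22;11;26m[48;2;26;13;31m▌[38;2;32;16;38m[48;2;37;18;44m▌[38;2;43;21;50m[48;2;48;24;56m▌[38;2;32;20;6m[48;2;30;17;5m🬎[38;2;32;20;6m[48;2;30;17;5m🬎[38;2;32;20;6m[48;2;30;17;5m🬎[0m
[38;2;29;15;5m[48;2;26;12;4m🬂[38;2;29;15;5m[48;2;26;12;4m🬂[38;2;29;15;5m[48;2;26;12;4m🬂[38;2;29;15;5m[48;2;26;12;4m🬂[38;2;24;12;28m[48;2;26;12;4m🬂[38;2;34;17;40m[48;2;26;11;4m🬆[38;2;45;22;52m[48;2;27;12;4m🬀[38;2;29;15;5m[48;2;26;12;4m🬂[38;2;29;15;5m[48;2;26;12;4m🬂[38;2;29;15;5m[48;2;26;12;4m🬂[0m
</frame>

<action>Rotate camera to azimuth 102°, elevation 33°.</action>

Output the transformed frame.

<frame>
[38;2;47;41;12m[48;2;44;37;10m🬂[38;2;47;41;12m[48;2;44;37;10m🬂[38;2;47;41;12m[48;2;44;37;10m🬂[38;2;47;41;12m[48;2;44;37;10m🬂[38;2;47;41;12m[48;2;44;37;10m🬂[38;2;47;41;12m[48;2;44;37;10m🬂[38;2;47;41;12m[48;2;44;37;10m🬂[38;2;47;41;12m[48;2;44;37;10m🬂[38;2;47;41;12m[48;2;44;37;10m🬂[38;2;47;41;12m[48;2;44;37;10m🬂[0m
[38;2;41;33;9m[48;2;39;30;9m🬎[38;2;41;33;9m[48;2;39;30;9m🬎[38;2;41;33;9m[48;2;39;30;9m🬎[38;2;42;34;10m[48;2;114;56;133m🬀[38;2;114;56;133m[48;2;114;56;133m [38;2;114;56;133m[48;2;114;56;133m [38;2;114;56;133m[48;2;114;56;133m [38;2;114;56;133m[48;2;41;32;9m🬓[38;2;41;33;9m[48;2;39;30;9m🬎[38;2;41;33;9m[48;2;39;30;9m🬎[0m
[38;2;37;27;8m[48;2;35;23;7m🬎[38;2;37;27;8m[48;2;35;23;7m🬎[38;2;37;27;8m[48;2;35;23;7m🬎[38;2;22;11;26m[48;2;24;12;28m🬲[38;2;114;56;133m[48;2;32;16;38m🬁[38;2;114;56;133m[48;2;43;21;49m🬂[38;2;48;24;56m[48;2;51;25;59m▌[38;2;53;26;62m[48;2;36;25;7m▌[38;2;37;27;8m[48;2;35;23;7m🬎[38;2;37;27;8m[48;2;35;23;7m🬎[0m
[38;2;32;20;6m[48;2;30;17;5m🬎[38;2;32;20;6m[48;2;30;17;5m🬎[38;2;32;20;6m[48;2;30;17;5m🬎[38;2;22;11;26m[48;2;31;18;5m🬨[38;2;35;17;41m[48;2;29;14;34m▐[38;2;41;20;47m[48;2;45;22;52m▌[38;2;49;24;57m[48;2;52;25;60m▌[38;2;53;26;61m[48;2;31;18;5m🬀[38;2;32;20;6m[48;2;30;17;5m🬎[38;2;32;20;6m[48;2;30;17;5m🬎[0m
[38;2;29;15;5m[48;2;26;12;4m🬂[38;2;29;15;5m[48;2;26;12;4m🬂[38;2;29;15;5m[48;2;26;12;4m🬂[38;2;22;11;26m[48;2;27;12;4m🬁[38;2;31;15;36m[48;2;26;11;4m🬎[38;2;43;21;50m[48;2;26;11;4m🬎[38;2;50;25;59m[48;2;26;11;4m🬆[38;2;29;15;5m[48;2;26;12;4m🬂[38;2;29;15;5m[48;2;26;12;4m🬂[38;2;29;15;5m[48;2;26;12;4m🬂[0m
</frame>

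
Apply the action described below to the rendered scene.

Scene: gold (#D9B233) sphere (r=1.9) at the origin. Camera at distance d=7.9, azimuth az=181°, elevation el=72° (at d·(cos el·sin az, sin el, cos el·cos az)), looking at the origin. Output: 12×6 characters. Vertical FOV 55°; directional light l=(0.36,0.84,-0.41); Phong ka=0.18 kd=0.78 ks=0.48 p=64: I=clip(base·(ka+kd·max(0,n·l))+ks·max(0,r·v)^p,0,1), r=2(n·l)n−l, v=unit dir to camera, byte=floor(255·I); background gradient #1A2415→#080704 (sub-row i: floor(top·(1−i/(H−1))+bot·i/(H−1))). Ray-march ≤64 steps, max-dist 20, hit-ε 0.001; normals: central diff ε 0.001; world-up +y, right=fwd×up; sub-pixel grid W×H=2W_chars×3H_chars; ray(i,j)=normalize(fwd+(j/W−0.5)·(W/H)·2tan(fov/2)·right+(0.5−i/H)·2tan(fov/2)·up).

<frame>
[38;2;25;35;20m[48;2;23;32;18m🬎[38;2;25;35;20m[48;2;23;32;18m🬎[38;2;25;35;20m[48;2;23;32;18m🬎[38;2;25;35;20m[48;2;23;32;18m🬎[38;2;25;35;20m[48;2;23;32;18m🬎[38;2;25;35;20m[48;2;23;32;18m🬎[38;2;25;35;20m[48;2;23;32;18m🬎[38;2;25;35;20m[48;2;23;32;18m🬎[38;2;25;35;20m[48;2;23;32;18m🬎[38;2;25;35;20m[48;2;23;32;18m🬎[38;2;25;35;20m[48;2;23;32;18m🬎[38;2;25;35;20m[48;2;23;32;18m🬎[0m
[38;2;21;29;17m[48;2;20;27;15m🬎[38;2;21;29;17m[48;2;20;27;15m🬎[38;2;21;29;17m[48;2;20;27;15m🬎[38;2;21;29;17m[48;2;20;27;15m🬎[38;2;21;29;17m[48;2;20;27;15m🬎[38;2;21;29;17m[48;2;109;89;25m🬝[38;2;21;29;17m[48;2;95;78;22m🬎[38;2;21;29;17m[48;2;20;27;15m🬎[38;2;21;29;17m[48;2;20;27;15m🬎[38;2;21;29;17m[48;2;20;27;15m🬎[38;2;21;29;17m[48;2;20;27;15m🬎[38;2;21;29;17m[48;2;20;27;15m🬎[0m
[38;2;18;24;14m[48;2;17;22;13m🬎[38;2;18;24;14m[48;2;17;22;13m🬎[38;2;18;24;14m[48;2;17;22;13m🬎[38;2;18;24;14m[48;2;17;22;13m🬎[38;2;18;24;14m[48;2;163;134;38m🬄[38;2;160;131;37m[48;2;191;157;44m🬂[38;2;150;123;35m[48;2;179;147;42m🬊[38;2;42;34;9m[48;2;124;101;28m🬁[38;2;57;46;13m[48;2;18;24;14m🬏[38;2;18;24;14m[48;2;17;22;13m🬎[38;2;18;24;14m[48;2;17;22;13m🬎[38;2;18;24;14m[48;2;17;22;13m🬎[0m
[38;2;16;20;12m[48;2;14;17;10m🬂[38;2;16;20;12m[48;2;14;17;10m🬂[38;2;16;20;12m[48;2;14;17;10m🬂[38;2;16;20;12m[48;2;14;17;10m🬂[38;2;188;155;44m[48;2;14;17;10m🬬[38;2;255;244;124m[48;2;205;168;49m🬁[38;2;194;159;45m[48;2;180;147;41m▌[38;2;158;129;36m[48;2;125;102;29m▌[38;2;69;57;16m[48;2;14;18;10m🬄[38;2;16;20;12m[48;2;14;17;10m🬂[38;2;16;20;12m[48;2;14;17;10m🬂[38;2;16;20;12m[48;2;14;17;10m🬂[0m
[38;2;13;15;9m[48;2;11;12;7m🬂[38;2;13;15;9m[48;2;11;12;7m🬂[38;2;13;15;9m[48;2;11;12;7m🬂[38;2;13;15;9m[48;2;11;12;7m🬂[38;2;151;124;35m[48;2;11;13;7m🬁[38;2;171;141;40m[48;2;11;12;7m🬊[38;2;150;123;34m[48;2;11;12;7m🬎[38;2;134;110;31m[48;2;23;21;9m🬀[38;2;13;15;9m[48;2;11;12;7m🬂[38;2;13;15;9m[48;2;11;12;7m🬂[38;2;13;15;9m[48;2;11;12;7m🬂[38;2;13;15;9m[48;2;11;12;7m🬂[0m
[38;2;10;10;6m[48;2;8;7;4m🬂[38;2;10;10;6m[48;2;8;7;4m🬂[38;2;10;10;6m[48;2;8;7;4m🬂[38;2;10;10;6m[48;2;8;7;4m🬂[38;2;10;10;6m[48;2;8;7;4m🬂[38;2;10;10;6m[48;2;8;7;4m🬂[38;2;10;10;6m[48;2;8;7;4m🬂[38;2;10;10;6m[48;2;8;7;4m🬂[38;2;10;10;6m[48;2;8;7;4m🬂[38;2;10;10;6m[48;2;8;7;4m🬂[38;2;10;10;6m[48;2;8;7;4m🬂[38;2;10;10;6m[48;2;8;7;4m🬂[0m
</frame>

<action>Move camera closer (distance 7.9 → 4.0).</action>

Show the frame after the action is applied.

<frame>
[38;2;25;35;20m[48;2;23;32;18m🬎[38;2;25;35;20m[48;2;23;32;18m🬎[38;2;25;35;20m[48;2;23;32;18m🬎[38;2;25;35;20m[48;2;158;129;37m🬎[38;2;26;36;21m[48;2;161;132;37m🬂[38;2;127;103;29m[48;2;161;132;37m🬂[38;2;122;100;28m[48;2;154;126;36m🬂[38;2;26;36;21m[48;2;132;108;30m🬁[38;2;25;35;20m[48;2;119;97;27m🬊[38;2;85;70;20m[48;2;24;34;20m🬏[38;2;25;35;20m[48;2;23;32;18m🬎[38;2;25;35;20m[48;2;23;32;18m🬎[0m
[38;2;21;29;17m[48;2;20;27;15m🬎[38;2;21;29;17m[48;2;20;27;15m🬎[38;2;21;29;17m[48;2;176;144;41m🬄[38;2;176;145;41m[48;2;190;155;44m🬂[38;2;180;148;42m[48;2;190;156;44m🬂[38;2;179;146;41m[48;2;187;154;43m🬊[38;2;171;140;40m[48;2;180;148;42m🬊[38;2;159;130;37m[48;2;170;139;39m🬊[38;2;140;115;32m[48;2;154;126;36m🬊[38;2;95;78;22m[48;2;127;103;29m🬉[38;2;95;78;22m[48;2;21;29;17m🬏[38;2;21;29;17m[48;2;20;27;15m🬎[0m
[38;2;18;24;14m[48;2;17;22;13m🬎[38;2;18;24;14m[48;2;180;147;42m🬕[38;2;192;157;45m[48;2;200;164;46m🬆[38;2;198;162;46m[48;2;203;167;47m🬂[38;2;198;162;46m[48;2;203;166;48m🬊[38;2;195;160;45m[48;2;206;170;53m🬬[38;2;186;152;43m[48;2;191;156;44m🬊[38;2;175;144;40m[48;2;182;150;42m🬨[38;2;159;131;37m[48;2;168;137;39m▐[38;2;136;111;31m[48;2;149;122;35m▐[38;2;19;25;15m[48;2;103;85;23m🬁[38;2;18;24;14m[48;2;17;22;13m🬎[0m
[38;2;16;20;12m[48;2;14;17;10m🬂[38;2;186;152;43m[48;2;15;18;11m▐[38;2;201;164;47m[48;2;205;168;48m▌[38;2;207;169;48m[48;2;208;171;49m🬝[38;2;208;170;49m[48;2;237;200;80m🬲[38;2;255;251;149m[48;2;223;187;69m🬄[38;2;191;156;44m[48;2;196;161;46m▐[38;2;180;147;42m[48;2;186;152;43m▐[38;2;165;135;38m[48;2;173;142;40m▐[38;2;143;117;33m[48;2;155;127;36m▐[38;2;125;102;29m[48;2;91;75;21m▌[38;2;16;20;12m[48;2;14;17;10m🬂[0m
[38;2;13;15;9m[48;2;11;12;7m🬂[38;2;13;15;9m[48;2;11;12;7m🬂[38;2;198;162;46m[48;2;11;12;7m🬬[38;2;206;169;48m[48;2;202;165;47m🬎[38;2;205;168;48m[48;2;203;166;47m🬆[38;2;201;165;47m[48;2;198;162;46m🬕[38;2;194;159;45m[48;2;190;155;44m▌[38;2;184;151;43m[48;2;178;146;41m▌[38;2;170;140;39m[48;2;161;132;37m▌[38;2;147;121;34m[48;2;130;107;30m🬕[38;2;114;93;26m[48;2;11;13;7m🬄[38;2;13;15;9m[48;2;11;12;7m🬂[0m
[38;2;10;10;6m[48;2;8;7;4m🬂[38;2;10;10;6m[48;2;8;7;4m🬂[38;2;180;147;42m[48;2;8;8;4m🬁[38;2;189;155;44m[48;2;8;7;4m🬎[38;2;195;160;45m[48;2;180;147;41m🬎[38;2;192;157;44m[48;2;181;148;42m🬎[38;2;186;152;43m[48;2;175;143;41m🬆[38;2;174;143;40m[48;2;160;131;37m🬆[38;2;149;122;34m[48;2;8;7;4m🬝[38;2;117;95;27m[48;2;8;7;4m🬆[38;2;10;10;6m[48;2;8;7;4m🬂[38;2;10;10;6m[48;2;8;7;4m🬂[0m
</frame>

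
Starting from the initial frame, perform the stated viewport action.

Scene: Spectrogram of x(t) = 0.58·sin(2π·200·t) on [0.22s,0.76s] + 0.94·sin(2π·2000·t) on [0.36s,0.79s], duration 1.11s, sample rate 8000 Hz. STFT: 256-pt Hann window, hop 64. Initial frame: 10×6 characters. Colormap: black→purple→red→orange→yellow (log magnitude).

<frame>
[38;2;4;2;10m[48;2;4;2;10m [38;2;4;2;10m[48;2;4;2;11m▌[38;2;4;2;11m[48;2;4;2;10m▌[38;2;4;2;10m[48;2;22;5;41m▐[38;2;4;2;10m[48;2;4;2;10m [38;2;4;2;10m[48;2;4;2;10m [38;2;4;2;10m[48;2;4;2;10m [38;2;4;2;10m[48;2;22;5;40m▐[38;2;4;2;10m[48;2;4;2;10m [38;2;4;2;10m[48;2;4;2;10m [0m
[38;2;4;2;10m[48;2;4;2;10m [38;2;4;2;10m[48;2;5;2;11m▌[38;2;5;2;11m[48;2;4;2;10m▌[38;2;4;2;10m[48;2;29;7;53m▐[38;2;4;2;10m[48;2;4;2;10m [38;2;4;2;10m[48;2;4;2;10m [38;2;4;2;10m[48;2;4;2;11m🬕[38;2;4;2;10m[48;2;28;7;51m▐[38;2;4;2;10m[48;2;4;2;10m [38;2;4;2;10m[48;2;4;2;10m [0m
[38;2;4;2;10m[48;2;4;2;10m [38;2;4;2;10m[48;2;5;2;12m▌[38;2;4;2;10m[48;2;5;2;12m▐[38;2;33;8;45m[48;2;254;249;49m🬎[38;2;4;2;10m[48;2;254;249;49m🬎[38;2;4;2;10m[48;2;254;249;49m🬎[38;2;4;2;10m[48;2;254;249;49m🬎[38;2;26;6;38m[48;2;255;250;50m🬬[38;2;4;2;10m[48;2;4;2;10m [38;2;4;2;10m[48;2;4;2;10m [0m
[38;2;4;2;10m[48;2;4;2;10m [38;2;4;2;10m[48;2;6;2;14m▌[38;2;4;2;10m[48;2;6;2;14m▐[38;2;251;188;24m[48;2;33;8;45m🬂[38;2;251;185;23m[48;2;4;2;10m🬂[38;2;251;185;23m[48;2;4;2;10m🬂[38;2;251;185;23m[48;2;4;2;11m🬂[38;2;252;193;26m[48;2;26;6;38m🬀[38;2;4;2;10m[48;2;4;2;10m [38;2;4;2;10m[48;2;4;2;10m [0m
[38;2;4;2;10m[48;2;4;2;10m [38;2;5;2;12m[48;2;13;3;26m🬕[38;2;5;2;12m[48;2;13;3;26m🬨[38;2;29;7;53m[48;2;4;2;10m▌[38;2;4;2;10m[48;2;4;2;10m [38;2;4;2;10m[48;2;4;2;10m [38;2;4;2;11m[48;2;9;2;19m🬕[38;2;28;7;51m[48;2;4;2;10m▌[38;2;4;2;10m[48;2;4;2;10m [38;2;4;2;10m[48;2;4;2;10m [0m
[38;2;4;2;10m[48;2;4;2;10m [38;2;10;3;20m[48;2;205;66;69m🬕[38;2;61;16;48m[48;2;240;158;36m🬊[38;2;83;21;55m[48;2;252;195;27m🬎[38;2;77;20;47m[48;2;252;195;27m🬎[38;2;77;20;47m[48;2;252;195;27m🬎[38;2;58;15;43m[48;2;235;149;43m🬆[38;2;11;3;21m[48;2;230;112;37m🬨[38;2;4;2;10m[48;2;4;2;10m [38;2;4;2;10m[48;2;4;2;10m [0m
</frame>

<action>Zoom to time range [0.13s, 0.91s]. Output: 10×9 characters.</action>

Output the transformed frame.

<frame>
[38;2;4;2;10m[48;2;4;2;10m [38;2;5;2;11m[48;2;4;2;10m▌[38;2;4;2;10m[48;2;17;4;31m▌[38;2;4;2;10m[48;2;21;5;39m▐[38;2;4;2;10m[48;2;4;2;10m [38;2;4;2;10m[48;2;4;2;10m [38;2;4;2;10m[48;2;4;2;10m [38;2;4;2;10m[48;2;4;2;10m [38;2;5;2;11m[48;2;19;5;36m▌[38;2;4;2;10m[48;2;4;2;10m [0m
[38;2;4;2;10m[48;2;4;2;10m [38;2;5;2;11m[48;2;4;2;10m▌[38;2;4;2;10m[48;2;19;4;35m▌[38;2;4;2;10m[48;2;23;5;43m▐[38;2;4;2;10m[48;2;4;2;10m [38;2;4;2;10m[48;2;4;2;10m [38;2;4;2;10m[48;2;4;2;10m [38;2;4;2;10m[48;2;4;2;10m [38;2;5;2;11m[48;2;22;5;40m▌[38;2;4;2;10m[48;2;4;2;10m [0m
[38;2;4;2;10m[48;2;4;2;10m [38;2;4;2;10m[48;2;5;2;11m▐[38;2;4;2;10m[48;2;23;5;42m▌[38;2;4;2;10m[48;2;29;7;53m▐[38;2;4;2;10m[48;2;4;2;10m [38;2;4;2;10m[48;2;4;2;10m [38;2;4;2;10m[48;2;4;2;10m [38;2;4;2;10m[48;2;4;2;10m [38;2;5;2;11m[48;2;27;6;49m▌[38;2;4;2;10m[48;2;4;2;10m [0m
[38;2;4;2;10m[48;2;4;2;10m [38;2;5;2;12m[48;2;4;2;10m▌[38;2;4;2;10m[48;2;39;9;69m▌[38;2;4;2;10m[48;2;54;12;79m▐[38;2;4;2;10m[48;2;4;2;10m [38;2;4;2;10m[48;2;4;2;10m [38;2;4;2;10m[48;2;4;2;10m [38;2;4;2;10m[48;2;4;2;10m [38;2;5;2;12m[48;2;48;11;76m▌[38;2;4;2;10m[48;2;4;2;10m [0m
[38;2;4;2;10m[48;2;4;2;11m🬕[38;2;4;2;10m[48;2;5;2;13m▐[38;2;4;2;10m[48;2;180;55;74m▌[38;2;98;25;46m[48;2;254;249;49m🬰[38;2;5;2;12m[48;2;254;249;49m🬰[38;2;5;2;12m[48;2;254;249;49m🬰[38;2;5;2;12m[48;2;254;249;49m🬰[38;2;5;2;12m[48;2;254;249;49m🬰[38;2;254;249;49m[48;2;95;25;47m🬋[38;2;4;2;10m[48;2;4;2;10m [0m
[38;2;4;2;10m[48;2;5;2;11m🬕[38;2;4;2;10m[48;2;6;2;15m▐[38;2;4;2;10m[48;2;39;9;69m▌[38;2;54;12;79m[48;2;4;2;10m▌[38;2;4;2;10m[48;2;4;2;10m [38;2;4;2;10m[48;2;4;2;10m [38;2;4;2;10m[48;2;4;2;10m [38;2;4;2;10m[48;2;4;2;10m [38;2;6;2;15m[48;2;48;11;76m▌[38;2;4;2;10m[48;2;4;2;10m [0m
[38;2;4;2;10m[48;2;5;2;13m🬕[38;2;4;2;10m[48;2;10;3;20m▐[38;2;4;2;10m[48;2;23;5;42m▌[38;2;29;7;53m[48;2;4;2;10m▌[38;2;4;2;10m[48;2;4;2;10m [38;2;4;2;10m[48;2;4;2;10m [38;2;4;2;10m[48;2;4;2;10m [38;2;4;2;10m[48;2;4;2;10m [38;2;10;3;20m[48;2;27;6;49m▌[38;2;4;2;10m[48;2;4;2;10m [0m
[38;2;4;2;11m[48;2;12;3;23m🬕[38;2;6;2;15m[48;2;26;6;47m🬨[38;2;4;2;10m[48;2;18;5;35m▌[38;2;24;6;43m[48;2;4;2;10m▌[38;2;4;2;10m[48;2;4;2;11m🬎[38;2;4;2;10m[48;2;4;2;11m🬎[38;2;4;2;10m[48;2;4;2;11m🬎[38;2;4;2;10m[48;2;4;2;11m🬎[38;2;20;5;37m[48;2;31;7;56m🬬[38;2;4;2;10m[48;2;4;2;10m [0m
[38;2;4;2;10m[48;2;41;9;72m▌[38;2;44;10;59m[48;2;234;147;44m🬡[38;2;27;6;49m[48;2;252;195;27m🬰[38;2;28;6;51m[48;2;252;195;27m🬰[38;2;25;6;45m[48;2;252;195;27m🬰[38;2;25;6;45m[48;2;252;195;27m🬰[38;2;25;6;45m[48;2;252;195;27m🬰[38;2;25;6;45m[48;2;252;195;27m🬰[38;2;226;123;53m[48;2;35;8;49m🬓[38;2;4;2;10m[48;2;4;2;10m [0m
</frame>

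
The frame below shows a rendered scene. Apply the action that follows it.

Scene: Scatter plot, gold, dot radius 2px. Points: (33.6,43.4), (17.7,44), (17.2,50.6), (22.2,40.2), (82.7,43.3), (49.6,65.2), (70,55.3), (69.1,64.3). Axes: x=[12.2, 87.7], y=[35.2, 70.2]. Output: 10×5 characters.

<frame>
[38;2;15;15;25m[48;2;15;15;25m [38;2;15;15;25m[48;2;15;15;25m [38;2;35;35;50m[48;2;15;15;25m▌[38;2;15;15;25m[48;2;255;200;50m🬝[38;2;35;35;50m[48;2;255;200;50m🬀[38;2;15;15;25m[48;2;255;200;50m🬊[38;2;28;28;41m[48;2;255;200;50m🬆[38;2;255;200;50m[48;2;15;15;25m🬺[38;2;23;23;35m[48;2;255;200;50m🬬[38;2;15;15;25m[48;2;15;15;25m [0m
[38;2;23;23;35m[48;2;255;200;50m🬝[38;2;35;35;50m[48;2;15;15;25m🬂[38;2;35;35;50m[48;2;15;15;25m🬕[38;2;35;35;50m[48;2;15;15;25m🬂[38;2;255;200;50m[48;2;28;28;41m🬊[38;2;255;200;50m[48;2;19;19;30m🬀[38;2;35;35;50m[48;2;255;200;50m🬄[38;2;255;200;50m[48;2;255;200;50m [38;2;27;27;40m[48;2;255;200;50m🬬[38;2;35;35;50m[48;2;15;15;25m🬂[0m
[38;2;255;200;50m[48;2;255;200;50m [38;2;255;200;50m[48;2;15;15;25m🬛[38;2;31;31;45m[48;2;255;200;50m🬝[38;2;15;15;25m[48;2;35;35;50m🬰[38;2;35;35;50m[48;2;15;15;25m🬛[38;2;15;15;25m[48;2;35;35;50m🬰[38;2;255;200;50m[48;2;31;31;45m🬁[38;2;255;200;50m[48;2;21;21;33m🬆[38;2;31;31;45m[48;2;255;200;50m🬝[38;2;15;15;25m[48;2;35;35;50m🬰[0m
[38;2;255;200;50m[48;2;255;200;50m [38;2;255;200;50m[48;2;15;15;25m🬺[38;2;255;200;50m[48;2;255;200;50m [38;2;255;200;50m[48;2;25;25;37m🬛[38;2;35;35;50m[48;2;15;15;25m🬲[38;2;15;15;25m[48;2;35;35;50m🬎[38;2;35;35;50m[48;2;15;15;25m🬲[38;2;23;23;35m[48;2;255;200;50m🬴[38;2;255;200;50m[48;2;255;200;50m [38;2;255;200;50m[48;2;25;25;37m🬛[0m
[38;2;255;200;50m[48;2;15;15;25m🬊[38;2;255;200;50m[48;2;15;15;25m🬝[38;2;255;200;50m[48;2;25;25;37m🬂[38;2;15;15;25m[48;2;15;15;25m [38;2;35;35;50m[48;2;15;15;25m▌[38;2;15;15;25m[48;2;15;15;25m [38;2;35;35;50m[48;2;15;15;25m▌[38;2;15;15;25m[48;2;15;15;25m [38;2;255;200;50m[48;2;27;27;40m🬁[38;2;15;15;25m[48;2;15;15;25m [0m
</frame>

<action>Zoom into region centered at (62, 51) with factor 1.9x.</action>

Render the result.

<frame>
[38;2;15;15;25m[48;2;15;15;25m [38;2;15;15;25m[48;2;15;15;25m [38;2;35;35;50m[48;2;15;15;25m▌[38;2;15;15;25m[48;2;15;15;25m [38;2;35;35;50m[48;2;15;15;25m▌[38;2;15;15;25m[48;2;15;15;25m [38;2;28;28;41m[48;2;255;200;50m🬆[38;2;15;15;25m[48;2;255;200;50m🬬[38;2;35;35;50m[48;2;15;15;25m▌[38;2;15;15;25m[48;2;15;15;25m [0m
[38;2;35;35;50m[48;2;15;15;25m🬂[38;2;35;35;50m[48;2;15;15;25m🬂[38;2;35;35;50m[48;2;15;15;25m🬕[38;2;35;35;50m[48;2;15;15;25m🬂[38;2;35;35;50m[48;2;15;15;25m🬕[38;2;255;200;50m[48;2;19;19;30m🬁[38;2;255;200;50m[48;2;35;35;50m🬬[38;2;255;200;50m[48;2;15;15;25m🬆[38;2;35;35;50m[48;2;15;15;25m🬕[38;2;35;35;50m[48;2;15;15;25m🬂[0m
[38;2;15;15;25m[48;2;35;35;50m🬰[38;2;15;15;25m[48;2;35;35;50m🬰[38;2;35;35;50m[48;2;15;15;25m🬛[38;2;15;15;25m[48;2;35;35;50m🬰[38;2;35;35;50m[48;2;15;15;25m🬛[38;2;15;15;25m[48;2;35;35;50m🬰[38;2;35;35;50m[48;2;15;15;25m🬛[38;2;15;15;25m[48;2;35;35;50m🬰[38;2;35;35;50m[48;2;15;15;25m🬛[38;2;15;15;25m[48;2;35;35;50m🬰[0m
[38;2;15;15;25m[48;2;35;35;50m🬎[38;2;15;15;25m[48;2;35;35;50m🬎[38;2;35;35;50m[48;2;15;15;25m🬲[38;2;15;15;25m[48;2;35;35;50m🬎[38;2;35;35;50m[48;2;15;15;25m🬲[38;2;15;15;25m[48;2;35;35;50m🬎[38;2;35;35;50m[48;2;15;15;25m🬲[38;2;15;15;25m[48;2;35;35;50m🬎[38;2;35;35;50m[48;2;15;15;25m🬲[38;2;15;15;25m[48;2;255;200;50m🬆[0m
[38;2;15;15;25m[48;2;15;15;25m [38;2;15;15;25m[48;2;15;15;25m [38;2;35;35;50m[48;2;15;15;25m▌[38;2;15;15;25m[48;2;15;15;25m [38;2;35;35;50m[48;2;15;15;25m▌[38;2;15;15;25m[48;2;15;15;25m [38;2;35;35;50m[48;2;15;15;25m▌[38;2;15;15;25m[48;2;15;15;25m [38;2;255;200;50m[48;2;27;27;40m🬁[38;2;255;200;50m[48;2;15;15;25m🬬[0m
</frame>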